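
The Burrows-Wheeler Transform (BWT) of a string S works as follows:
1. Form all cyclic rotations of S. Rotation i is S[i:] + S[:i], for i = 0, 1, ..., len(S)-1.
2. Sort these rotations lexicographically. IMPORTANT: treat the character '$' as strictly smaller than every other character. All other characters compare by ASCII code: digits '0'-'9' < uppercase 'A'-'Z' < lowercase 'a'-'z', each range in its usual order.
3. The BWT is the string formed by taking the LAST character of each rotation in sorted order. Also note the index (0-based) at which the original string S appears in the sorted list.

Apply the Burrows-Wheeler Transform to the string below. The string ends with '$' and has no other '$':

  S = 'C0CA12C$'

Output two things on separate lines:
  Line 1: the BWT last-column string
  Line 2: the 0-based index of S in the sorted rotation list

Answer: CCA1C2$0
6

Derivation:
All 8 rotations (rotation i = S[i:]+S[:i]):
  rot[0] = C0CA12C$
  rot[1] = 0CA12C$C
  rot[2] = CA12C$C0
  rot[3] = A12C$C0C
  rot[4] = 12C$C0CA
  rot[5] = 2C$C0CA1
  rot[6] = C$C0CA12
  rot[7] = $C0CA12C
Sorted (with $ < everything):
  sorted[0] = $C0CA12C  (last char: 'C')
  sorted[1] = 0CA12C$C  (last char: 'C')
  sorted[2] = 12C$C0CA  (last char: 'A')
  sorted[3] = 2C$C0CA1  (last char: '1')
  sorted[4] = A12C$C0C  (last char: 'C')
  sorted[5] = C$C0CA12  (last char: '2')
  sorted[6] = C0CA12C$  (last char: '$')
  sorted[7] = CA12C$C0  (last char: '0')
Last column: CCA1C2$0
Original string S is at sorted index 6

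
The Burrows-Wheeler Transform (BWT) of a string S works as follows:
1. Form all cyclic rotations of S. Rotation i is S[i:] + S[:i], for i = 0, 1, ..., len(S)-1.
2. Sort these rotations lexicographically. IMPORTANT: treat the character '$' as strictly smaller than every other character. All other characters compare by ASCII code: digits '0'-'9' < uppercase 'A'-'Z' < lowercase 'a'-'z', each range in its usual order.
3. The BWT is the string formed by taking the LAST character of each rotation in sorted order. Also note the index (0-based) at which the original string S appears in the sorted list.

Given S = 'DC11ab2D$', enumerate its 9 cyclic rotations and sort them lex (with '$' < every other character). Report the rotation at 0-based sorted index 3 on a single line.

Answer: 2D$DC11ab

Derivation:
All 9 rotations (rotation i = S[i:]+S[:i]):
  rot[0] = DC11ab2D$
  rot[1] = C11ab2D$D
  rot[2] = 11ab2D$DC
  rot[3] = 1ab2D$DC1
  rot[4] = ab2D$DC11
  rot[5] = b2D$DC11a
  rot[6] = 2D$DC11ab
  rot[7] = D$DC11ab2
  rot[8] = $DC11ab2D
Sorted (with $ < everything):
  sorted[0] = $DC11ab2D
  sorted[1] = 11ab2D$DC
  sorted[2] = 1ab2D$DC1
  sorted[3] = 2D$DC11ab
  sorted[4] = C11ab2D$D
  sorted[5] = D$DC11ab2
  sorted[6] = DC11ab2D$
  sorted[7] = ab2D$DC11
  sorted[8] = b2D$DC11a
sorted[3] = 2D$DC11ab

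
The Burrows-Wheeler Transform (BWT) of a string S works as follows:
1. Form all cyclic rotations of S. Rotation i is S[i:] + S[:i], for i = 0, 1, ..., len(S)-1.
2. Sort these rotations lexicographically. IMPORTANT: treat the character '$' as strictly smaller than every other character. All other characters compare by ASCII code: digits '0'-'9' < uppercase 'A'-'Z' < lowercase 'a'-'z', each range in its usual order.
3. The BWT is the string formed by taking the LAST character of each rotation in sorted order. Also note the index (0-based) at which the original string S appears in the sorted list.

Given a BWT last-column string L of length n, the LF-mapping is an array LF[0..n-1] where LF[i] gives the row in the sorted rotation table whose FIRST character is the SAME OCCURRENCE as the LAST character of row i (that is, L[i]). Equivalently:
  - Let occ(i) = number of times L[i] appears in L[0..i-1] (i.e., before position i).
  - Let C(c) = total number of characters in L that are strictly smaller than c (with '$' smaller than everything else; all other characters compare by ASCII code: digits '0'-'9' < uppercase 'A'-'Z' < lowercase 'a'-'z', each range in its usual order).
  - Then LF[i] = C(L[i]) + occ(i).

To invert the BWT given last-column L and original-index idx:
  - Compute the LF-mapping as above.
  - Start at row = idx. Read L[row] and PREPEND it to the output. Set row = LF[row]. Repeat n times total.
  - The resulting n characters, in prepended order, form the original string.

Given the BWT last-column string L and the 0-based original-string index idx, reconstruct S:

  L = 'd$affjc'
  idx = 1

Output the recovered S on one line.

LF mapping: 3 0 1 4 5 6 2
Walk LF starting at row 1, prepending L[row]:
  step 1: row=1, L[1]='$', prepend. Next row=LF[1]=0
  step 2: row=0, L[0]='d', prepend. Next row=LF[0]=3
  step 3: row=3, L[3]='f', prepend. Next row=LF[3]=4
  step 4: row=4, L[4]='f', prepend. Next row=LF[4]=5
  step 5: row=5, L[5]='j', prepend. Next row=LF[5]=6
  step 6: row=6, L[6]='c', prepend. Next row=LF[6]=2
  step 7: row=2, L[2]='a', prepend. Next row=LF[2]=1
Reversed output: acjffd$

Answer: acjffd$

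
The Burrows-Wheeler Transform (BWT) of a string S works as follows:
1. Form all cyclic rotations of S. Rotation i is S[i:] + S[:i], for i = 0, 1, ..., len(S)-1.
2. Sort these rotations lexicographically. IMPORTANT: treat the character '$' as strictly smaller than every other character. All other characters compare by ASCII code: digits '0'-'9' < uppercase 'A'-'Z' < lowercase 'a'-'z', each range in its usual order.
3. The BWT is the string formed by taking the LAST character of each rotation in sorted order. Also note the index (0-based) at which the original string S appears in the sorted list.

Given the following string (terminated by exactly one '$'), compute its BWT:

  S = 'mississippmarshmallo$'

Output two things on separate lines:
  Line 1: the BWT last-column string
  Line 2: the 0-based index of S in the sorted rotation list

All 21 rotations (rotation i = S[i:]+S[:i]):
  rot[0] = mississippmarshmallo$
  rot[1] = ississippmarshmallo$m
  rot[2] = ssissippmarshmallo$mi
  rot[3] = sissippmarshmallo$mis
  rot[4] = issippmarshmallo$miss
  rot[5] = ssippmarshmallo$missi
  rot[6] = sippmarshmallo$missis
  rot[7] = ippmarshmallo$mississ
  rot[8] = ppmarshmallo$mississi
  rot[9] = pmarshmallo$mississip
  rot[10] = marshmallo$mississipp
  rot[11] = arshmallo$mississippm
  rot[12] = rshmallo$mississippma
  rot[13] = shmallo$mississippmar
  rot[14] = hmallo$mississippmars
  rot[15] = mallo$mississippmarsh
  rot[16] = allo$mississippmarshm
  rot[17] = llo$mississippmarshma
  rot[18] = lo$mississippmarshmal
  rot[19] = o$mississippmarshmall
  rot[20] = $mississippmarshmallo
Sorted (with $ < everything):
  sorted[0] = $mississippmarshmallo  (last char: 'o')
  sorted[1] = allo$mississippmarshm  (last char: 'm')
  sorted[2] = arshmallo$mississippm  (last char: 'm')
  sorted[3] = hmallo$mississippmars  (last char: 's')
  sorted[4] = ippmarshmallo$mississ  (last char: 's')
  sorted[5] = issippmarshmallo$miss  (last char: 's')
  sorted[6] = ississippmarshmallo$m  (last char: 'm')
  sorted[7] = llo$mississippmarshma  (last char: 'a')
  sorted[8] = lo$mississippmarshmal  (last char: 'l')
  sorted[9] = mallo$mississippmarsh  (last char: 'h')
  sorted[10] = marshmallo$mississipp  (last char: 'p')
  sorted[11] = mississippmarshmallo$  (last char: '$')
  sorted[12] = o$mississippmarshmall  (last char: 'l')
  sorted[13] = pmarshmallo$mississip  (last char: 'p')
  sorted[14] = ppmarshmallo$mississi  (last char: 'i')
  sorted[15] = rshmallo$mississippma  (last char: 'a')
  sorted[16] = shmallo$mississippmar  (last char: 'r')
  sorted[17] = sippmarshmallo$missis  (last char: 's')
  sorted[18] = sissippmarshmallo$mis  (last char: 's')
  sorted[19] = ssippmarshmallo$missi  (last char: 'i')
  sorted[20] = ssissippmarshmallo$mi  (last char: 'i')
Last column: ommsssmalhp$lpiarssii
Original string S is at sorted index 11

Answer: ommsssmalhp$lpiarssii
11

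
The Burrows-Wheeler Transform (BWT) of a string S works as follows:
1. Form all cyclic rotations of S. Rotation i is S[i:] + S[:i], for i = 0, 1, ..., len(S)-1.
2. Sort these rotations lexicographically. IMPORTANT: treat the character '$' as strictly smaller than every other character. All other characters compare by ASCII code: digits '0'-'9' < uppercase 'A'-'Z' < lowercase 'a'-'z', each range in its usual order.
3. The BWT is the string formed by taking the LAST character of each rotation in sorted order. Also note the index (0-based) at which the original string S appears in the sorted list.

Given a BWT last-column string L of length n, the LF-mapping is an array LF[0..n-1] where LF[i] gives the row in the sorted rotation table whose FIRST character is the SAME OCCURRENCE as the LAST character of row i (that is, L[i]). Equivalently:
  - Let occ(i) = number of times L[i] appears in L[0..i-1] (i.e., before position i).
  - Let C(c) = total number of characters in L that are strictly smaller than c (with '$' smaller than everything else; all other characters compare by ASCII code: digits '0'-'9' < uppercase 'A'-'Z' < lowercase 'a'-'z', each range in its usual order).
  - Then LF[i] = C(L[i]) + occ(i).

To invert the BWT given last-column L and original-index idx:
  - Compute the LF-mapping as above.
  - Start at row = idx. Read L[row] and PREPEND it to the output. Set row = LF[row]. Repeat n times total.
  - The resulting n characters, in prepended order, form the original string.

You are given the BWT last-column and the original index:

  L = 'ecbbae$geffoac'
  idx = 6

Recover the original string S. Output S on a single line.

Answer: coffeecabbage$

Derivation:
LF mapping: 7 5 3 4 1 8 0 12 9 10 11 13 2 6
Walk LF starting at row 6, prepending L[row]:
  step 1: row=6, L[6]='$', prepend. Next row=LF[6]=0
  step 2: row=0, L[0]='e', prepend. Next row=LF[0]=7
  step 3: row=7, L[7]='g', prepend. Next row=LF[7]=12
  step 4: row=12, L[12]='a', prepend. Next row=LF[12]=2
  step 5: row=2, L[2]='b', prepend. Next row=LF[2]=3
  step 6: row=3, L[3]='b', prepend. Next row=LF[3]=4
  step 7: row=4, L[4]='a', prepend. Next row=LF[4]=1
  step 8: row=1, L[1]='c', prepend. Next row=LF[1]=5
  step 9: row=5, L[5]='e', prepend. Next row=LF[5]=8
  step 10: row=8, L[8]='e', prepend. Next row=LF[8]=9
  step 11: row=9, L[9]='f', prepend. Next row=LF[9]=10
  step 12: row=10, L[10]='f', prepend. Next row=LF[10]=11
  step 13: row=11, L[11]='o', prepend. Next row=LF[11]=13
  step 14: row=13, L[13]='c', prepend. Next row=LF[13]=6
Reversed output: coffeecabbage$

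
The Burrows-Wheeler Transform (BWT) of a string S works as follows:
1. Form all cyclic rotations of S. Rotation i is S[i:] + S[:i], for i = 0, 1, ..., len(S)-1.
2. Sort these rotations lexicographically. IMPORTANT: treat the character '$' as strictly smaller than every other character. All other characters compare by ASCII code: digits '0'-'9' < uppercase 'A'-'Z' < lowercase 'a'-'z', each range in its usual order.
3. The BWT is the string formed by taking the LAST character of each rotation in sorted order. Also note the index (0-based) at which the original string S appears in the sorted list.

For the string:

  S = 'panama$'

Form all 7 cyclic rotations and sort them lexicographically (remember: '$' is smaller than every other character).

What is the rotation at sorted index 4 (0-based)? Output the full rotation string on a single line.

All 7 rotations (rotation i = S[i:]+S[:i]):
  rot[0] = panama$
  rot[1] = anama$p
  rot[2] = nama$pa
  rot[3] = ama$pan
  rot[4] = ma$pana
  rot[5] = a$panam
  rot[6] = $panama
Sorted (with $ < everything):
  sorted[0] = $panama
  sorted[1] = a$panam
  sorted[2] = ama$pan
  sorted[3] = anama$p
  sorted[4] = ma$pana
  sorted[5] = nama$pa
  sorted[6] = panama$
sorted[4] = ma$pana

Answer: ma$pana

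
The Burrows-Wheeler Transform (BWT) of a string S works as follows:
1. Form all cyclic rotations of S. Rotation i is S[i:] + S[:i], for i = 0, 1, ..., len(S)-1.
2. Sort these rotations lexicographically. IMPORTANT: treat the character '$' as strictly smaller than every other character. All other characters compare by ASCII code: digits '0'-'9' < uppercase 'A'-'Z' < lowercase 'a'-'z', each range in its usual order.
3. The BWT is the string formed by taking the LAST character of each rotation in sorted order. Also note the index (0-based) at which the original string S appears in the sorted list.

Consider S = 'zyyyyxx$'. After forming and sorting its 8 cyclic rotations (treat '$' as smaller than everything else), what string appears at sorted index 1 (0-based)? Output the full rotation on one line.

Answer: x$zyyyyx

Derivation:
All 8 rotations (rotation i = S[i:]+S[:i]):
  rot[0] = zyyyyxx$
  rot[1] = yyyyxx$z
  rot[2] = yyyxx$zy
  rot[3] = yyxx$zyy
  rot[4] = yxx$zyyy
  rot[5] = xx$zyyyy
  rot[6] = x$zyyyyx
  rot[7] = $zyyyyxx
Sorted (with $ < everything):
  sorted[0] = $zyyyyxx
  sorted[1] = x$zyyyyx
  sorted[2] = xx$zyyyy
  sorted[3] = yxx$zyyy
  sorted[4] = yyxx$zyy
  sorted[5] = yyyxx$zy
  sorted[6] = yyyyxx$z
  sorted[7] = zyyyyxx$
sorted[1] = x$zyyyyx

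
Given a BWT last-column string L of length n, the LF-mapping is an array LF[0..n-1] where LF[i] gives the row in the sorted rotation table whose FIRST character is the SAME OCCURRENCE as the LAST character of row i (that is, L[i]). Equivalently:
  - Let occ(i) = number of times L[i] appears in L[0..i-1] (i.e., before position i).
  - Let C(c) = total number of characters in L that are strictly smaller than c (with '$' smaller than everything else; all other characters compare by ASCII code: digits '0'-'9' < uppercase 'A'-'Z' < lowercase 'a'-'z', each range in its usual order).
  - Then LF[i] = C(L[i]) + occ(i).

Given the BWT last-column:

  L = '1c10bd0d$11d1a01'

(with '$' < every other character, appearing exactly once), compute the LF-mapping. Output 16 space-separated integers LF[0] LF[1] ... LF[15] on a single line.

Char counts: '$':1, '0':3, '1':6, 'a':1, 'b':1, 'c':1, 'd':3
C (first-col start): C('$')=0, C('0')=1, C('1')=4, C('a')=10, C('b')=11, C('c')=12, C('d')=13
L[0]='1': occ=0, LF[0]=C('1')+0=4+0=4
L[1]='c': occ=0, LF[1]=C('c')+0=12+0=12
L[2]='1': occ=1, LF[2]=C('1')+1=4+1=5
L[3]='0': occ=0, LF[3]=C('0')+0=1+0=1
L[4]='b': occ=0, LF[4]=C('b')+0=11+0=11
L[5]='d': occ=0, LF[5]=C('d')+0=13+0=13
L[6]='0': occ=1, LF[6]=C('0')+1=1+1=2
L[7]='d': occ=1, LF[7]=C('d')+1=13+1=14
L[8]='$': occ=0, LF[8]=C('$')+0=0+0=0
L[9]='1': occ=2, LF[9]=C('1')+2=4+2=6
L[10]='1': occ=3, LF[10]=C('1')+3=4+3=7
L[11]='d': occ=2, LF[11]=C('d')+2=13+2=15
L[12]='1': occ=4, LF[12]=C('1')+4=4+4=8
L[13]='a': occ=0, LF[13]=C('a')+0=10+0=10
L[14]='0': occ=2, LF[14]=C('0')+2=1+2=3
L[15]='1': occ=5, LF[15]=C('1')+5=4+5=9

Answer: 4 12 5 1 11 13 2 14 0 6 7 15 8 10 3 9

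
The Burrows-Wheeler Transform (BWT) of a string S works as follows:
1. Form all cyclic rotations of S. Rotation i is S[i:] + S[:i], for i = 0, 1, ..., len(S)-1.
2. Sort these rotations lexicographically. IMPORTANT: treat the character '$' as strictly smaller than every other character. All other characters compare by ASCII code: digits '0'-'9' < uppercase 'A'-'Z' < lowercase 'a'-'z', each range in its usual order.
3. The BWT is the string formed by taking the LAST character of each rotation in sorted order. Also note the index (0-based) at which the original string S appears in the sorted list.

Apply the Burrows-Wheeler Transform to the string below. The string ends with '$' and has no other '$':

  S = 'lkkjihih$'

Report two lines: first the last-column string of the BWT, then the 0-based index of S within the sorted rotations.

All 9 rotations (rotation i = S[i:]+S[:i]):
  rot[0] = lkkjihih$
  rot[1] = kkjihih$l
  rot[2] = kjihih$lk
  rot[3] = jihih$lkk
  rot[4] = ihih$lkkj
  rot[5] = hih$lkkji
  rot[6] = ih$lkkjih
  rot[7] = h$lkkjihi
  rot[8] = $lkkjihih
Sorted (with $ < everything):
  sorted[0] = $lkkjihih  (last char: 'h')
  sorted[1] = h$lkkjihi  (last char: 'i')
  sorted[2] = hih$lkkji  (last char: 'i')
  sorted[3] = ih$lkkjih  (last char: 'h')
  sorted[4] = ihih$lkkj  (last char: 'j')
  sorted[5] = jihih$lkk  (last char: 'k')
  sorted[6] = kjihih$lk  (last char: 'k')
  sorted[7] = kkjihih$l  (last char: 'l')
  sorted[8] = lkkjihih$  (last char: '$')
Last column: hiihjkkl$
Original string S is at sorted index 8

Answer: hiihjkkl$
8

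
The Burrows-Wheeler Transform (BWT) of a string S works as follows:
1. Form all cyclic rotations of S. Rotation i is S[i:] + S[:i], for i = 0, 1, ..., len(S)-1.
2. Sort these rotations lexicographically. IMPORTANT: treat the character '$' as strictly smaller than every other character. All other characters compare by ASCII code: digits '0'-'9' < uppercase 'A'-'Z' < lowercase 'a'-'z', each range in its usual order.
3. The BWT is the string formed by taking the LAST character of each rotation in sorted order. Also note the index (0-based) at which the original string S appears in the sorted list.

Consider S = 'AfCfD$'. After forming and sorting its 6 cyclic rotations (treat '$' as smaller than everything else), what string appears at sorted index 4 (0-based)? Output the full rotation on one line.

All 6 rotations (rotation i = S[i:]+S[:i]):
  rot[0] = AfCfD$
  rot[1] = fCfD$A
  rot[2] = CfD$Af
  rot[3] = fD$AfC
  rot[4] = D$AfCf
  rot[5] = $AfCfD
Sorted (with $ < everything):
  sorted[0] = $AfCfD
  sorted[1] = AfCfD$
  sorted[2] = CfD$Af
  sorted[3] = D$AfCf
  sorted[4] = fCfD$A
  sorted[5] = fD$AfC
sorted[4] = fCfD$A

Answer: fCfD$A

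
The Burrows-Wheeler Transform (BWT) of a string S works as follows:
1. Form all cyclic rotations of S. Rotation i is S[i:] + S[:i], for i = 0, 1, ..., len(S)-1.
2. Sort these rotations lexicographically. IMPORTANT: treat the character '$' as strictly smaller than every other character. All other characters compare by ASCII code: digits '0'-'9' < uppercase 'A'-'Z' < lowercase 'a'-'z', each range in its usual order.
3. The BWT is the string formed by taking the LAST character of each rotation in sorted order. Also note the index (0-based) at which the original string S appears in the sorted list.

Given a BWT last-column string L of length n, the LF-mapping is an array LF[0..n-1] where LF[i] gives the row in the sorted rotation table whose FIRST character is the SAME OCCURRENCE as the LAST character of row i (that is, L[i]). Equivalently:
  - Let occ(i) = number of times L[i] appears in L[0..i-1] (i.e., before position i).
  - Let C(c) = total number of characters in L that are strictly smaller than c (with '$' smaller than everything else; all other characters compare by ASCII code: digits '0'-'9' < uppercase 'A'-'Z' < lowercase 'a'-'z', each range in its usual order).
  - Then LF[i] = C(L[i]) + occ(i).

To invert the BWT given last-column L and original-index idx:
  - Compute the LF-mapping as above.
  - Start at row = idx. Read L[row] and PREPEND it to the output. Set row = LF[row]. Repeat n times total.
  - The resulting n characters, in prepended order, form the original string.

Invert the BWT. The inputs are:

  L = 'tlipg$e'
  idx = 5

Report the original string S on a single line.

Answer: piglet$

Derivation:
LF mapping: 6 4 3 5 2 0 1
Walk LF starting at row 5, prepending L[row]:
  step 1: row=5, L[5]='$', prepend. Next row=LF[5]=0
  step 2: row=0, L[0]='t', prepend. Next row=LF[0]=6
  step 3: row=6, L[6]='e', prepend. Next row=LF[6]=1
  step 4: row=1, L[1]='l', prepend. Next row=LF[1]=4
  step 5: row=4, L[4]='g', prepend. Next row=LF[4]=2
  step 6: row=2, L[2]='i', prepend. Next row=LF[2]=3
  step 7: row=3, L[3]='p', prepend. Next row=LF[3]=5
Reversed output: piglet$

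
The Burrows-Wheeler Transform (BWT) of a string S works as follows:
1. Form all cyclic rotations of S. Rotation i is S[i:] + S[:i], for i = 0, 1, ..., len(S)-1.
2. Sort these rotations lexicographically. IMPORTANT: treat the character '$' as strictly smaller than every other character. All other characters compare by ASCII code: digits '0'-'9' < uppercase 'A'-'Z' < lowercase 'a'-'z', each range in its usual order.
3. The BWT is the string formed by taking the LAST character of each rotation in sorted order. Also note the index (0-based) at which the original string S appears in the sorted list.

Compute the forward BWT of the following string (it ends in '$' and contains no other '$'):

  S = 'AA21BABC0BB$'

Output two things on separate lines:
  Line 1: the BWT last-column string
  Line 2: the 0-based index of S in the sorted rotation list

Answer: BC2AA$BB10AB
5

Derivation:
All 12 rotations (rotation i = S[i:]+S[:i]):
  rot[0] = AA21BABC0BB$
  rot[1] = A21BABC0BB$A
  rot[2] = 21BABC0BB$AA
  rot[3] = 1BABC0BB$AA2
  rot[4] = BABC0BB$AA21
  rot[5] = ABC0BB$AA21B
  rot[6] = BC0BB$AA21BA
  rot[7] = C0BB$AA21BAB
  rot[8] = 0BB$AA21BABC
  rot[9] = BB$AA21BABC0
  rot[10] = B$AA21BABC0B
  rot[11] = $AA21BABC0BB
Sorted (with $ < everything):
  sorted[0] = $AA21BABC0BB  (last char: 'B')
  sorted[1] = 0BB$AA21BABC  (last char: 'C')
  sorted[2] = 1BABC0BB$AA2  (last char: '2')
  sorted[3] = 21BABC0BB$AA  (last char: 'A')
  sorted[4] = A21BABC0BB$A  (last char: 'A')
  sorted[5] = AA21BABC0BB$  (last char: '$')
  sorted[6] = ABC0BB$AA21B  (last char: 'B')
  sorted[7] = B$AA21BABC0B  (last char: 'B')
  sorted[8] = BABC0BB$AA21  (last char: '1')
  sorted[9] = BB$AA21BABC0  (last char: '0')
  sorted[10] = BC0BB$AA21BA  (last char: 'A')
  sorted[11] = C0BB$AA21BAB  (last char: 'B')
Last column: BC2AA$BB10AB
Original string S is at sorted index 5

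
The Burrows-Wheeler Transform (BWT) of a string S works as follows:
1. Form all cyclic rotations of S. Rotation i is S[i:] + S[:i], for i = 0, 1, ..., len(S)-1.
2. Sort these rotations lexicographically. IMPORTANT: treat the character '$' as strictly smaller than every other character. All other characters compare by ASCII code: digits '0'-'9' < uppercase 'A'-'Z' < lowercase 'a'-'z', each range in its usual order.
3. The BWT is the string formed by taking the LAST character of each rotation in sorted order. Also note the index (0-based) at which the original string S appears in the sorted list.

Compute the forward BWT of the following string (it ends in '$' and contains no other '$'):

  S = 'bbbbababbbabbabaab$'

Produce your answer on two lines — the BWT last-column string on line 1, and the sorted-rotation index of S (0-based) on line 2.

Answer: bbabbbbaabbbaabbba$
18

Derivation:
All 19 rotations (rotation i = S[i:]+S[:i]):
  rot[0] = bbbbababbbabbabaab$
  rot[1] = bbbababbbabbabaab$b
  rot[2] = bbababbbabbabaab$bb
  rot[3] = bababbbabbabaab$bbb
  rot[4] = ababbbabbabaab$bbbb
  rot[5] = babbbabbabaab$bbbba
  rot[6] = abbbabbabaab$bbbbab
  rot[7] = bbbabbabaab$bbbbaba
  rot[8] = bbabbabaab$bbbbabab
  rot[9] = babbabaab$bbbbababb
  rot[10] = abbabaab$bbbbababbb
  rot[11] = bbabaab$bbbbababbba
  rot[12] = babaab$bbbbababbbab
  rot[13] = abaab$bbbbababbbabb
  rot[14] = baab$bbbbababbbabba
  rot[15] = aab$bbbbababbbabbab
  rot[16] = ab$bbbbababbbabbaba
  rot[17] = b$bbbbababbbabbabaa
  rot[18] = $bbbbababbbabbabaab
Sorted (with $ < everything):
  sorted[0] = $bbbbababbbabbabaab  (last char: 'b')
  sorted[1] = aab$bbbbababbbabbab  (last char: 'b')
  sorted[2] = ab$bbbbababbbabbaba  (last char: 'a')
  sorted[3] = abaab$bbbbababbbabb  (last char: 'b')
  sorted[4] = ababbbabbabaab$bbbb  (last char: 'b')
  sorted[5] = abbabaab$bbbbababbb  (last char: 'b')
  sorted[6] = abbbabbabaab$bbbbab  (last char: 'b')
  sorted[7] = b$bbbbababbbabbabaa  (last char: 'a')
  sorted[8] = baab$bbbbababbbabba  (last char: 'a')
  sorted[9] = babaab$bbbbababbbab  (last char: 'b')
  sorted[10] = bababbbabbabaab$bbb  (last char: 'b')
  sorted[11] = babbabaab$bbbbababb  (last char: 'b')
  sorted[12] = babbbabbabaab$bbbba  (last char: 'a')
  sorted[13] = bbabaab$bbbbababbba  (last char: 'a')
  sorted[14] = bbababbbabbabaab$bb  (last char: 'b')
  sorted[15] = bbabbabaab$bbbbabab  (last char: 'b')
  sorted[16] = bbbababbbabbabaab$b  (last char: 'b')
  sorted[17] = bbbabbabaab$bbbbaba  (last char: 'a')
  sorted[18] = bbbbababbbabbabaab$  (last char: '$')
Last column: bbabbbbaabbbaabbba$
Original string S is at sorted index 18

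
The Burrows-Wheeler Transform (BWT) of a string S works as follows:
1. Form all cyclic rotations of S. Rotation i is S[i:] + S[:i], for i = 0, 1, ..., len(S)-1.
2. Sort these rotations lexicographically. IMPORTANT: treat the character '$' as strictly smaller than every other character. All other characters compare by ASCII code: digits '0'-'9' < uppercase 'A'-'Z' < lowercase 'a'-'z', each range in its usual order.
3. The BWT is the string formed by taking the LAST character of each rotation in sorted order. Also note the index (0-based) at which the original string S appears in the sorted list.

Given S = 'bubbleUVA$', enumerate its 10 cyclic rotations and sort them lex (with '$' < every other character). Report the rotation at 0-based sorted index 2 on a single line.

Answer: UVA$bubble

Derivation:
All 10 rotations (rotation i = S[i:]+S[:i]):
  rot[0] = bubbleUVA$
  rot[1] = ubbleUVA$b
  rot[2] = bbleUVA$bu
  rot[3] = bleUVA$bub
  rot[4] = leUVA$bubb
  rot[5] = eUVA$bubbl
  rot[6] = UVA$bubble
  rot[7] = VA$bubbleU
  rot[8] = A$bubbleUV
  rot[9] = $bubbleUVA
Sorted (with $ < everything):
  sorted[0] = $bubbleUVA
  sorted[1] = A$bubbleUV
  sorted[2] = UVA$bubble
  sorted[3] = VA$bubbleU
  sorted[4] = bbleUVA$bu
  sorted[5] = bleUVA$bub
  sorted[6] = bubbleUVA$
  sorted[7] = eUVA$bubbl
  sorted[8] = leUVA$bubb
  sorted[9] = ubbleUVA$b
sorted[2] = UVA$bubble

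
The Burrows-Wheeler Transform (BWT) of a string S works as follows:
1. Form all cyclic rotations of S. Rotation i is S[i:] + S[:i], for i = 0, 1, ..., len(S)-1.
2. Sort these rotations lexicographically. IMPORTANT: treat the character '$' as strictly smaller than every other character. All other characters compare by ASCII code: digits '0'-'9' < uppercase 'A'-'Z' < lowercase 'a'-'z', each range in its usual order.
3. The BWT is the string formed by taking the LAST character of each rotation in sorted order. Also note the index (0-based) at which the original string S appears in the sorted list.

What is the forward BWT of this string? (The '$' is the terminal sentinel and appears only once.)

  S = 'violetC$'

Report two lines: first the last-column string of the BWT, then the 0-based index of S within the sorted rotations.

Answer: Ctlvoie$
7

Derivation:
All 8 rotations (rotation i = S[i:]+S[:i]):
  rot[0] = violetC$
  rot[1] = ioletC$v
  rot[2] = oletC$vi
  rot[3] = letC$vio
  rot[4] = etC$viol
  rot[5] = tC$viole
  rot[6] = C$violet
  rot[7] = $violetC
Sorted (with $ < everything):
  sorted[0] = $violetC  (last char: 'C')
  sorted[1] = C$violet  (last char: 't')
  sorted[2] = etC$viol  (last char: 'l')
  sorted[3] = ioletC$v  (last char: 'v')
  sorted[4] = letC$vio  (last char: 'o')
  sorted[5] = oletC$vi  (last char: 'i')
  sorted[6] = tC$viole  (last char: 'e')
  sorted[7] = violetC$  (last char: '$')
Last column: Ctlvoie$
Original string S is at sorted index 7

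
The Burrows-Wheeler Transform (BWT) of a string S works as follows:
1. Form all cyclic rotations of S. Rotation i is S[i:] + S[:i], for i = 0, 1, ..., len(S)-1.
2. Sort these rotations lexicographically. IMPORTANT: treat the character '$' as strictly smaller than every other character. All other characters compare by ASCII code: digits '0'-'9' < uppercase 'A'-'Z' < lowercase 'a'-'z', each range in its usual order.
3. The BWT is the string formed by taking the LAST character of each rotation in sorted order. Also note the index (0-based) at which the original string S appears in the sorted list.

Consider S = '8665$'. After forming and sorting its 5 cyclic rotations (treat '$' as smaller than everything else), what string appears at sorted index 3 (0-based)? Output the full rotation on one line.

All 5 rotations (rotation i = S[i:]+S[:i]):
  rot[0] = 8665$
  rot[1] = 665$8
  rot[2] = 65$86
  rot[3] = 5$866
  rot[4] = $8665
Sorted (with $ < everything):
  sorted[0] = $8665
  sorted[1] = 5$866
  sorted[2] = 65$86
  sorted[3] = 665$8
  sorted[4] = 8665$
sorted[3] = 665$8

Answer: 665$8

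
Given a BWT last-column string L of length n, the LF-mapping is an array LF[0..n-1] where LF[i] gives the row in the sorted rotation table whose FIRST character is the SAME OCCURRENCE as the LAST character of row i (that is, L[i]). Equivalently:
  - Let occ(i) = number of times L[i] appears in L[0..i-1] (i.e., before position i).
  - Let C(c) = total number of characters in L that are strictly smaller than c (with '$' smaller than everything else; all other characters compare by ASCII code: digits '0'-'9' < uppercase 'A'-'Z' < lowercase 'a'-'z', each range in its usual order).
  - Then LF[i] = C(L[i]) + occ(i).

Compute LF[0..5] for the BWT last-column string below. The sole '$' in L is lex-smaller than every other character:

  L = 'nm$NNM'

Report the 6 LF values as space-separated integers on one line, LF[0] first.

Answer: 5 4 0 2 3 1

Derivation:
Char counts: '$':1, 'M':1, 'N':2, 'm':1, 'n':1
C (first-col start): C('$')=0, C('M')=1, C('N')=2, C('m')=4, C('n')=5
L[0]='n': occ=0, LF[0]=C('n')+0=5+0=5
L[1]='m': occ=0, LF[1]=C('m')+0=4+0=4
L[2]='$': occ=0, LF[2]=C('$')+0=0+0=0
L[3]='N': occ=0, LF[3]=C('N')+0=2+0=2
L[4]='N': occ=1, LF[4]=C('N')+1=2+1=3
L[5]='M': occ=0, LF[5]=C('M')+0=1+0=1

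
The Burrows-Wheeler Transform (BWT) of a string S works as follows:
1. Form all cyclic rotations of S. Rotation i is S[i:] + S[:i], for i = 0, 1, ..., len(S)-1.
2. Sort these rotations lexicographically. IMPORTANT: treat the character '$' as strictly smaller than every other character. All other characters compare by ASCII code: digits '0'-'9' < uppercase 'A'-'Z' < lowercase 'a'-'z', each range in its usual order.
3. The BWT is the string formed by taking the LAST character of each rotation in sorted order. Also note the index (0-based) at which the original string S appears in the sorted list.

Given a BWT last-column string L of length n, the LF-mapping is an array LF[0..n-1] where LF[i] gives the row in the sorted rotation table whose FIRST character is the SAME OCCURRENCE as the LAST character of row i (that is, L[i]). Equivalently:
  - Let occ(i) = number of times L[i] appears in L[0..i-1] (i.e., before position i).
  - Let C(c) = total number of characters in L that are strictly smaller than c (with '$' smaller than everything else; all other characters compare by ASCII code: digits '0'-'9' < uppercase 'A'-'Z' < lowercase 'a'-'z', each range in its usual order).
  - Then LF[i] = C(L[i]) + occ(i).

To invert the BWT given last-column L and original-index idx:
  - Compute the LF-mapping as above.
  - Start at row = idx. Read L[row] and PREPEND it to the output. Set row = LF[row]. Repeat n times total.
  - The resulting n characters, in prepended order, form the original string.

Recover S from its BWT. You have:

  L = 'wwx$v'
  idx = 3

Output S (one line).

LF mapping: 2 3 4 0 1
Walk LF starting at row 3, prepending L[row]:
  step 1: row=3, L[3]='$', prepend. Next row=LF[3]=0
  step 2: row=0, L[0]='w', prepend. Next row=LF[0]=2
  step 3: row=2, L[2]='x', prepend. Next row=LF[2]=4
  step 4: row=4, L[4]='v', prepend. Next row=LF[4]=1
  step 5: row=1, L[1]='w', prepend. Next row=LF[1]=3
Reversed output: wvxw$

Answer: wvxw$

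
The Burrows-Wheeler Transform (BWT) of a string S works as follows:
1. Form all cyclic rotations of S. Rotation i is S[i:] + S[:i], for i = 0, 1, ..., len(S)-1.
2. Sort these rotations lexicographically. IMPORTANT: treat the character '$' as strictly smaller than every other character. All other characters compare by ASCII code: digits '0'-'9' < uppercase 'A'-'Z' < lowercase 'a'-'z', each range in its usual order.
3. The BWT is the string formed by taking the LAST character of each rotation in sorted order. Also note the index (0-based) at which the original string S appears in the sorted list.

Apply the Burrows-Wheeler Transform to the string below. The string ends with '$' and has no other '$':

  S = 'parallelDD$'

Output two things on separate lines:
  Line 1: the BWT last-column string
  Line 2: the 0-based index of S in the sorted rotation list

Answer: DDlrplela$a
9

Derivation:
All 11 rotations (rotation i = S[i:]+S[:i]):
  rot[0] = parallelDD$
  rot[1] = arallelDD$p
  rot[2] = rallelDD$pa
  rot[3] = allelDD$par
  rot[4] = llelDD$para
  rot[5] = lelDD$paral
  rot[6] = elDD$parall
  rot[7] = lDD$paralle
  rot[8] = DD$parallel
  rot[9] = D$parallelD
  rot[10] = $parallelDD
Sorted (with $ < everything):
  sorted[0] = $parallelDD  (last char: 'D')
  sorted[1] = D$parallelD  (last char: 'D')
  sorted[2] = DD$parallel  (last char: 'l')
  sorted[3] = allelDD$par  (last char: 'r')
  sorted[4] = arallelDD$p  (last char: 'p')
  sorted[5] = elDD$parall  (last char: 'l')
  sorted[6] = lDD$paralle  (last char: 'e')
  sorted[7] = lelDD$paral  (last char: 'l')
  sorted[8] = llelDD$para  (last char: 'a')
  sorted[9] = parallelDD$  (last char: '$')
  sorted[10] = rallelDD$pa  (last char: 'a')
Last column: DDlrplela$a
Original string S is at sorted index 9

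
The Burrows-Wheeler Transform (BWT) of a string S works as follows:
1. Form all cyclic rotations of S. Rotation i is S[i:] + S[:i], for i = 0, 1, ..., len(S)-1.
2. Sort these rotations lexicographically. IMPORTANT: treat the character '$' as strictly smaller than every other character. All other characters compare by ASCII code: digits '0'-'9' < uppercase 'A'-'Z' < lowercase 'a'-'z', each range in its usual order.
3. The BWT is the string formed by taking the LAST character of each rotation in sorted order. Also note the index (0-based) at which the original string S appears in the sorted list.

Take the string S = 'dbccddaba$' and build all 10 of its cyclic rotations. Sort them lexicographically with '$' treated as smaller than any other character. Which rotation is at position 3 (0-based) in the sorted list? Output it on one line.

All 10 rotations (rotation i = S[i:]+S[:i]):
  rot[0] = dbccddaba$
  rot[1] = bccddaba$d
  rot[2] = ccddaba$db
  rot[3] = cddaba$dbc
  rot[4] = ddaba$dbcc
  rot[5] = daba$dbccd
  rot[6] = aba$dbccdd
  rot[7] = ba$dbccdda
  rot[8] = a$dbccddab
  rot[9] = $dbccddaba
Sorted (with $ < everything):
  sorted[0] = $dbccddaba
  sorted[1] = a$dbccddab
  sorted[2] = aba$dbccdd
  sorted[3] = ba$dbccdda
  sorted[4] = bccddaba$d
  sorted[5] = ccddaba$db
  sorted[6] = cddaba$dbc
  sorted[7] = daba$dbccd
  sorted[8] = dbccddaba$
  sorted[9] = ddaba$dbcc
sorted[3] = ba$dbccdda

Answer: ba$dbccdda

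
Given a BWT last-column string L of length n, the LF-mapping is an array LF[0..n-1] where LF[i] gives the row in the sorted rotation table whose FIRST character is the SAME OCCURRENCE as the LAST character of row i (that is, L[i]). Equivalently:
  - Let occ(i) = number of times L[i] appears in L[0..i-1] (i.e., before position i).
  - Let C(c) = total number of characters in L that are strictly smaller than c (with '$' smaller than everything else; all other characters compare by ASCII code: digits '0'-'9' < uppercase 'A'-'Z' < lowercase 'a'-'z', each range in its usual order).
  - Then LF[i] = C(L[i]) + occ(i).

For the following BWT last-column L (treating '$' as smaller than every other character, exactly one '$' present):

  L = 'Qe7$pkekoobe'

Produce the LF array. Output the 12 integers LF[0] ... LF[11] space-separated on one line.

Char counts: '$':1, '7':1, 'Q':1, 'b':1, 'e':3, 'k':2, 'o':2, 'p':1
C (first-col start): C('$')=0, C('7')=1, C('Q')=2, C('b')=3, C('e')=4, C('k')=7, C('o')=9, C('p')=11
L[0]='Q': occ=0, LF[0]=C('Q')+0=2+0=2
L[1]='e': occ=0, LF[1]=C('e')+0=4+0=4
L[2]='7': occ=0, LF[2]=C('7')+0=1+0=1
L[3]='$': occ=0, LF[3]=C('$')+0=0+0=0
L[4]='p': occ=0, LF[4]=C('p')+0=11+0=11
L[5]='k': occ=0, LF[5]=C('k')+0=7+0=7
L[6]='e': occ=1, LF[6]=C('e')+1=4+1=5
L[7]='k': occ=1, LF[7]=C('k')+1=7+1=8
L[8]='o': occ=0, LF[8]=C('o')+0=9+0=9
L[9]='o': occ=1, LF[9]=C('o')+1=9+1=10
L[10]='b': occ=0, LF[10]=C('b')+0=3+0=3
L[11]='e': occ=2, LF[11]=C('e')+2=4+2=6

Answer: 2 4 1 0 11 7 5 8 9 10 3 6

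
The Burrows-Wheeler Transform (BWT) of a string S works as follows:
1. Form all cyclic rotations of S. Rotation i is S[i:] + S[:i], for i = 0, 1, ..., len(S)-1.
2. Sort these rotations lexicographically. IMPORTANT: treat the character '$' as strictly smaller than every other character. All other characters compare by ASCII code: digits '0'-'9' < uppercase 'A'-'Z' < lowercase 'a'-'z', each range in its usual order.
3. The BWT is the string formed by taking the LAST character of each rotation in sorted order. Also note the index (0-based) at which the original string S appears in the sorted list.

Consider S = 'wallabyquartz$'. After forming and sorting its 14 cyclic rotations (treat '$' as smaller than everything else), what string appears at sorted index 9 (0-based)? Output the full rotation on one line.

Answer: tz$wallabyquar

Derivation:
All 14 rotations (rotation i = S[i:]+S[:i]):
  rot[0] = wallabyquartz$
  rot[1] = allabyquartz$w
  rot[2] = llabyquartz$wa
  rot[3] = labyquartz$wal
  rot[4] = abyquartz$wall
  rot[5] = byquartz$walla
  rot[6] = yquartz$wallab
  rot[7] = quartz$wallaby
  rot[8] = uartz$wallabyq
  rot[9] = artz$wallabyqu
  rot[10] = rtz$wallabyqua
  rot[11] = tz$wallabyquar
  rot[12] = z$wallabyquart
  rot[13] = $wallabyquartz
Sorted (with $ < everything):
  sorted[0] = $wallabyquartz
  sorted[1] = abyquartz$wall
  sorted[2] = allabyquartz$w
  sorted[3] = artz$wallabyqu
  sorted[4] = byquartz$walla
  sorted[5] = labyquartz$wal
  sorted[6] = llabyquartz$wa
  sorted[7] = quartz$wallaby
  sorted[8] = rtz$wallabyqua
  sorted[9] = tz$wallabyquar
  sorted[10] = uartz$wallabyq
  sorted[11] = wallabyquartz$
  sorted[12] = yquartz$wallab
  sorted[13] = z$wallabyquart
sorted[9] = tz$wallabyquar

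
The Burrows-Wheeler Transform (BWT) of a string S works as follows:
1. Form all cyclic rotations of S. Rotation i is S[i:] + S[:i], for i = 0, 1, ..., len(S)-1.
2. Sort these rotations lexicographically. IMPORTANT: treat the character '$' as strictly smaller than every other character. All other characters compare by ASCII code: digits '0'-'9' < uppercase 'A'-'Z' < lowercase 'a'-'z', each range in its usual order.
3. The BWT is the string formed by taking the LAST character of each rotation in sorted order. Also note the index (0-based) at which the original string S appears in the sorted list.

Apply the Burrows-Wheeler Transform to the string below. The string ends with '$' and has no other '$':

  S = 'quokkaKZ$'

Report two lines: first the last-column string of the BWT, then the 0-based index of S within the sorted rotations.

Answer: ZaKkkou$q
7

Derivation:
All 9 rotations (rotation i = S[i:]+S[:i]):
  rot[0] = quokkaKZ$
  rot[1] = uokkaKZ$q
  rot[2] = okkaKZ$qu
  rot[3] = kkaKZ$quo
  rot[4] = kaKZ$quok
  rot[5] = aKZ$quokk
  rot[6] = KZ$quokka
  rot[7] = Z$quokkaK
  rot[8] = $quokkaKZ
Sorted (with $ < everything):
  sorted[0] = $quokkaKZ  (last char: 'Z')
  sorted[1] = KZ$quokka  (last char: 'a')
  sorted[2] = Z$quokkaK  (last char: 'K')
  sorted[3] = aKZ$quokk  (last char: 'k')
  sorted[4] = kaKZ$quok  (last char: 'k')
  sorted[5] = kkaKZ$quo  (last char: 'o')
  sorted[6] = okkaKZ$qu  (last char: 'u')
  sorted[7] = quokkaKZ$  (last char: '$')
  sorted[8] = uokkaKZ$q  (last char: 'q')
Last column: ZaKkkou$q
Original string S is at sorted index 7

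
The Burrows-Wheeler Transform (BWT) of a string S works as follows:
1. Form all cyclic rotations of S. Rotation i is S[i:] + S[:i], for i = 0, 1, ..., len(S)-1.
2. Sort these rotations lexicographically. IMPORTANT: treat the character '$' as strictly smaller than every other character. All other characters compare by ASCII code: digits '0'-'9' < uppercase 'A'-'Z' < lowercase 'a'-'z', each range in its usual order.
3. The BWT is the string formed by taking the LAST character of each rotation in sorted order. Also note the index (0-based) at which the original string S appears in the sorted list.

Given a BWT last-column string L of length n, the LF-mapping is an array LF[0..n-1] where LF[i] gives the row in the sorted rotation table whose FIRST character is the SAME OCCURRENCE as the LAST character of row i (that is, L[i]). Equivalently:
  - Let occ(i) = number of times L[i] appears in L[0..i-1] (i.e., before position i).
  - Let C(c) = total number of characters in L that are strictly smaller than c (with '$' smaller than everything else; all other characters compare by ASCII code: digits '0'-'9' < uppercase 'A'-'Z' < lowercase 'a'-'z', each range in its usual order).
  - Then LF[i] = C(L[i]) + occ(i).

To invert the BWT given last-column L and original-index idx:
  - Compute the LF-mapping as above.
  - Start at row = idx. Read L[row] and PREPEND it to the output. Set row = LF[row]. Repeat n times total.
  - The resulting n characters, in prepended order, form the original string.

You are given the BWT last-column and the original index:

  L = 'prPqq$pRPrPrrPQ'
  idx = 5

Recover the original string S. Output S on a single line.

Answer: QrrqPqPrrPPpRp$

Derivation:
LF mapping: 7 11 1 9 10 0 8 6 2 12 3 13 14 4 5
Walk LF starting at row 5, prepending L[row]:
  step 1: row=5, L[5]='$', prepend. Next row=LF[5]=0
  step 2: row=0, L[0]='p', prepend. Next row=LF[0]=7
  step 3: row=7, L[7]='R', prepend. Next row=LF[7]=6
  step 4: row=6, L[6]='p', prepend. Next row=LF[6]=8
  step 5: row=8, L[8]='P', prepend. Next row=LF[8]=2
  step 6: row=2, L[2]='P', prepend. Next row=LF[2]=1
  step 7: row=1, L[1]='r', prepend. Next row=LF[1]=11
  step 8: row=11, L[11]='r', prepend. Next row=LF[11]=13
  step 9: row=13, L[13]='P', prepend. Next row=LF[13]=4
  step 10: row=4, L[4]='q', prepend. Next row=LF[4]=10
  step 11: row=10, L[10]='P', prepend. Next row=LF[10]=3
  step 12: row=3, L[3]='q', prepend. Next row=LF[3]=9
  step 13: row=9, L[9]='r', prepend. Next row=LF[9]=12
  step 14: row=12, L[12]='r', prepend. Next row=LF[12]=14
  step 15: row=14, L[14]='Q', prepend. Next row=LF[14]=5
Reversed output: QrrqPqPrrPPpRp$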